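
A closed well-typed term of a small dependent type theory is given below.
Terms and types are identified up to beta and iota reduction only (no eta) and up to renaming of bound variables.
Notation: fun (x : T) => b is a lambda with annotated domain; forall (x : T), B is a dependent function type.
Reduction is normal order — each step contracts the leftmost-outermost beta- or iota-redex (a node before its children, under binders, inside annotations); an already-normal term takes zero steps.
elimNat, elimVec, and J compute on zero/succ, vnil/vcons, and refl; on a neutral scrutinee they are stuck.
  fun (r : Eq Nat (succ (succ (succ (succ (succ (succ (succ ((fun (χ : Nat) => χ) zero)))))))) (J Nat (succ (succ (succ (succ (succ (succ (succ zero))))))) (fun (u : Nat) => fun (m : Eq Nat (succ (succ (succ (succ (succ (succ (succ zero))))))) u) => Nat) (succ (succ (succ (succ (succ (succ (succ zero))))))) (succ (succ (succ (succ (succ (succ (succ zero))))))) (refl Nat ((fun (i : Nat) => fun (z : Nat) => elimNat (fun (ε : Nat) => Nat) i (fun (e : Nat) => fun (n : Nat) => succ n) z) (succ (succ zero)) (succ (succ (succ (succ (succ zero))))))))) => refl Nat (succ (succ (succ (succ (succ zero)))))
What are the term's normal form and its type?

normal form:
  fun (r : Eq Nat (succ (succ (succ (succ (succ (succ (succ zero))))))) (succ (succ (succ (succ (succ (succ (succ zero)))))))) => refl Nat (succ (succ (succ (succ (succ zero)))))
inferred type:
  forall (r : Eq Nat (succ (succ (succ (succ (succ (succ (succ zero))))))) (succ (succ (succ (succ (succ (succ (succ zero)))))))), Eq Nat (succ (succ (succ (succ (succ zero))))) (succ (succ (succ (succ (succ zero)))))


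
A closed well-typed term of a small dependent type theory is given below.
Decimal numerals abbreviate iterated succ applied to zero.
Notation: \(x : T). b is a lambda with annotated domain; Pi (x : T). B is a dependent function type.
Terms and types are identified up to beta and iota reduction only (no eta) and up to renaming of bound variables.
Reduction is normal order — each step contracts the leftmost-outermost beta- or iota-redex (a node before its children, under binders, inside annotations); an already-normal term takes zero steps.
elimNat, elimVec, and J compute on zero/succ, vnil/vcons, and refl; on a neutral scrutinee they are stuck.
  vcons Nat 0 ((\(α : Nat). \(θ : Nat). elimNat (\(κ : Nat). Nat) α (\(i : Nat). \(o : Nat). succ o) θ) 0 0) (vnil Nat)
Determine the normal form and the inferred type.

resulting normal form:
  vcons Nat 0 0 (vnil Nat)
type:
  Vec Nat 1
observation: normalization takes exactly 3 steps under the normal-order strategy.


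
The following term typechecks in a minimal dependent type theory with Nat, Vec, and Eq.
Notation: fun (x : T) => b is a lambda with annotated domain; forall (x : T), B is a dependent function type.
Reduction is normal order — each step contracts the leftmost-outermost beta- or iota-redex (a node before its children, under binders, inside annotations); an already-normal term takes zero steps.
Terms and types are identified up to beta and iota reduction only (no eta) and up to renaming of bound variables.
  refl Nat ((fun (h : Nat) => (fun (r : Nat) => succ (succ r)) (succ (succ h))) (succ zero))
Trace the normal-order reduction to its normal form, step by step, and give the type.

reduction (normal order):
  refl Nat ((fun (h : Nat) => (fun (r : Nat) => succ (succ r)) (succ (succ h))) (succ zero))
  ~> refl Nat ((fun (h : Nat) => succ (succ h)) (succ (succ (succ zero))))
  ~> refl Nat (succ (succ (succ (succ (succ zero)))))
type:
  Eq Nat (succ (succ (succ (succ (succ zero))))) (succ (succ (succ (succ (succ zero)))))


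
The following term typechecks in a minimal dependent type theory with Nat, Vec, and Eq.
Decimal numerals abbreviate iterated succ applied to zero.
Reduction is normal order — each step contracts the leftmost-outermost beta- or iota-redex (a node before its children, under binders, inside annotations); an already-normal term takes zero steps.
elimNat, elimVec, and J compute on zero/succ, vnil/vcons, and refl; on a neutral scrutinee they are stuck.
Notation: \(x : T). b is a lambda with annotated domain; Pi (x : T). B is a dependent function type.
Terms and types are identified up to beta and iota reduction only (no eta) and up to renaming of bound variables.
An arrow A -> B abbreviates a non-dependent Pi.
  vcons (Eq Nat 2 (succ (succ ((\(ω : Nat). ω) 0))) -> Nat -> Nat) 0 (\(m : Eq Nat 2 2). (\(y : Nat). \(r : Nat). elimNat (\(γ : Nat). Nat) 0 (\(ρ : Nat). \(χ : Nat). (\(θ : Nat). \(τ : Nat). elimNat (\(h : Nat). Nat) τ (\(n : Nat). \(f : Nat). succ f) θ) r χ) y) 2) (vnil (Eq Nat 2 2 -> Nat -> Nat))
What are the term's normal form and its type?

resulting normal form:
  vcons (Eq Nat 2 2 -> Nat -> Nat) 0 (\(ω : Eq Nat 2 2). \(m : Nat). elimNat (\(y : Nat). Nat) (elimNat (\(r : Nat). Nat) 0 (\(γ : Nat). \(ρ : Nat). succ ρ) m) (\(χ : Nat). \(θ : Nat). succ θ) m) (vnil (Eq Nat 2 2 -> Nat -> Nat))
type:
  Vec (Eq Nat 2 2 -> Nat -> Nat) 1


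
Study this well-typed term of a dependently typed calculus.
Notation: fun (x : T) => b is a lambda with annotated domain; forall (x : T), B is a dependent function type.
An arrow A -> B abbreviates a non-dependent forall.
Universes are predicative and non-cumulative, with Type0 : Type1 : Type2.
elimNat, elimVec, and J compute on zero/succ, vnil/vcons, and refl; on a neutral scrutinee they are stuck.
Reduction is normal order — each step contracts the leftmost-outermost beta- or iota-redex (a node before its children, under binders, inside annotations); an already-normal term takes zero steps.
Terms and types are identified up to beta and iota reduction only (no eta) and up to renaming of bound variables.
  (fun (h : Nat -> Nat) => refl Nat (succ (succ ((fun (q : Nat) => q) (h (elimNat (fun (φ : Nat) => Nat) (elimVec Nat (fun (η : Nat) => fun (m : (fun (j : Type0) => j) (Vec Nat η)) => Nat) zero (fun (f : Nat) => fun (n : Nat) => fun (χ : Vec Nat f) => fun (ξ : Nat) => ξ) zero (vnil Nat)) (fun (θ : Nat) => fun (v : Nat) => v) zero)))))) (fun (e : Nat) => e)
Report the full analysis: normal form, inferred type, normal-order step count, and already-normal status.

resulting normal form:
  refl Nat (succ (succ zero))
inferred type:
  Eq Nat (succ (succ zero)) (succ (succ zero))
reduction steps (normal order): 5
started in normal form: no
first redex: a beta-redex


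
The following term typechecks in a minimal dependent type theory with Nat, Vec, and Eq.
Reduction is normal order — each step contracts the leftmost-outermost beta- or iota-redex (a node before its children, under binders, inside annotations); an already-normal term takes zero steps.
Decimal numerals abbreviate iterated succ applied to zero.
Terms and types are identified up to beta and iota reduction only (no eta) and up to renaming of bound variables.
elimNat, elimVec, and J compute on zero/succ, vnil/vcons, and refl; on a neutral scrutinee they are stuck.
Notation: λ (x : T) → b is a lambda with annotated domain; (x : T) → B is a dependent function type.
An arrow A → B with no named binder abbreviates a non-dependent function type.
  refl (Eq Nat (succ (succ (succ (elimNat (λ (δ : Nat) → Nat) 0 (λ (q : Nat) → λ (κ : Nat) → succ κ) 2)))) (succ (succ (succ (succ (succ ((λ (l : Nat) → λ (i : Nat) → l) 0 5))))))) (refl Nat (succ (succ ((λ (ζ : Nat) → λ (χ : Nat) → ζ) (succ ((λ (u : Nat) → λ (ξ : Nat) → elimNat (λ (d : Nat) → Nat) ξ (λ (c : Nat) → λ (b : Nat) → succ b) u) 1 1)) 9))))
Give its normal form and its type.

normal form:
  refl (Eq Nat 5 5) (refl Nat 5)
type:
  Eq (Eq Nat 5 5) (refl Nat 5) (refl Nat 5)


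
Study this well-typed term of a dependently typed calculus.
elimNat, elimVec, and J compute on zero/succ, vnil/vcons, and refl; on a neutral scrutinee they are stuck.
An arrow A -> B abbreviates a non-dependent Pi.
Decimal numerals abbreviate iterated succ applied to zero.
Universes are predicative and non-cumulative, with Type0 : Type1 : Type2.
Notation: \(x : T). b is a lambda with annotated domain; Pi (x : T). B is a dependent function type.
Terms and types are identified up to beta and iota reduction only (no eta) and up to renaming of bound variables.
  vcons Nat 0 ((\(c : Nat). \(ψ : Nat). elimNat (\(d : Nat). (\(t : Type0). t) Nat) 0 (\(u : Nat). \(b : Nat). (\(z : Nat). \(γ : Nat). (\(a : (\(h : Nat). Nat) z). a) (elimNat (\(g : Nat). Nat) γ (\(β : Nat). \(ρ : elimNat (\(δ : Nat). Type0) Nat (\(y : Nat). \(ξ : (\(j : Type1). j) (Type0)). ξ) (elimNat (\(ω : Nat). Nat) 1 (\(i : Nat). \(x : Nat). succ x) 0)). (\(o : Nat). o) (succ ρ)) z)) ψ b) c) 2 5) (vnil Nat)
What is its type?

the term's type:
  Vec Nat 1


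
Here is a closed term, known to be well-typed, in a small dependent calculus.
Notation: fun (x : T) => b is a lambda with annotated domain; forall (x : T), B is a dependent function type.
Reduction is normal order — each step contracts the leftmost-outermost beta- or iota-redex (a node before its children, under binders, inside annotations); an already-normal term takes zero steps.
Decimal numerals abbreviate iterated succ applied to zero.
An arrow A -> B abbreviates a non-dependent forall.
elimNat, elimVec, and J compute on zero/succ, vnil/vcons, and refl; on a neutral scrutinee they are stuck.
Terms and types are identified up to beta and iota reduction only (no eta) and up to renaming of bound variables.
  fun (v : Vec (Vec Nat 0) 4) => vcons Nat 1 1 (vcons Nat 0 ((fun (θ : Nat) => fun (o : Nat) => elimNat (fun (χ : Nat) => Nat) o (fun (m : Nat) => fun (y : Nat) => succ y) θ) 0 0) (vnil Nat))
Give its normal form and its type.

normal form:
  fun (v : Vec (Vec Nat 0) 4) => vcons Nat 1 1 (vcons Nat 0 0 (vnil Nat))
type:
  Vec (Vec Nat 0) 4 -> Vec Nat 2


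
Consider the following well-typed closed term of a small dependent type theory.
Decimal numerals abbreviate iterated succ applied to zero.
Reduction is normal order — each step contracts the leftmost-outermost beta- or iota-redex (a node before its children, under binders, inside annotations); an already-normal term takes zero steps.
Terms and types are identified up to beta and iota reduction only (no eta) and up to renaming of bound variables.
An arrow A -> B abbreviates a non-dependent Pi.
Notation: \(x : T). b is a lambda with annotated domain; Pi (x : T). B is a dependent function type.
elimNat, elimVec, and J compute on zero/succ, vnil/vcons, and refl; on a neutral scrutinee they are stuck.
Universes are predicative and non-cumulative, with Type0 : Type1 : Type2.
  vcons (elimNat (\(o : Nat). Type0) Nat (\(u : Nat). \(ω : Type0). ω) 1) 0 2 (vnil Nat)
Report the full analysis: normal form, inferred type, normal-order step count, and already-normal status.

reduced normal form:
  vcons Nat 0 2 (vnil Nat)
type:
  Vec Nat 1
reduction steps (normal order): 4
term was already normal: no
first redex: an elimNat iota-redex


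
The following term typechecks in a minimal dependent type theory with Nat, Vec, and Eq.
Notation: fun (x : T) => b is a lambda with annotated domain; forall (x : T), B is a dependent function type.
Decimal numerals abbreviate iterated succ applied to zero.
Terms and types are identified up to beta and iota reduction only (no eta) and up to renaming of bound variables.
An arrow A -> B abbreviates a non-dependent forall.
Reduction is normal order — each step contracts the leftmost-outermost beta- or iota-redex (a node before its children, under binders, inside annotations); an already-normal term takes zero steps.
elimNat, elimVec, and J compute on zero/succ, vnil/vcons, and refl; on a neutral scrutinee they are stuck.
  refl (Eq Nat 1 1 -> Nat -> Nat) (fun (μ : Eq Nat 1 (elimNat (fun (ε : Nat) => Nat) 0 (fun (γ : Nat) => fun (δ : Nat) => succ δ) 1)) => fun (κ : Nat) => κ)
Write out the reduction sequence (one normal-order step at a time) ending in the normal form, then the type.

normal-order reduction sequence:
  refl (Eq Nat 1 1 -> Nat -> Nat) (fun (μ : Eq Nat 1 (elimNat (fun (ε : Nat) => Nat) 0 (fun (γ : Nat) => fun (δ : Nat) => succ δ) 1)) => fun (κ : Nat) => κ)
  ~> refl (Eq Nat 1 1 -> Nat -> Nat) (fun (μ : Eq Nat 1 ((fun (ε : Nat) => fun (γ : Nat) => succ γ) 0 (elimNat (fun (δ : Nat) => Nat) 0 (fun (κ : Nat) => fun (a : Nat) => succ a) 0))) => fun (s : Nat) => s)
  ~> refl (Eq Nat 1 1 -> Nat -> Nat) (fun (μ : Eq Nat 1 ((fun (ε : Nat) => succ ε) (elimNat (fun (γ : Nat) => Nat) 0 (fun (δ : Nat) => fun (κ : Nat) => succ κ) 0))) => fun (a : Nat) => a)
  ~> refl (Eq Nat 1 1 -> Nat -> Nat) (fun (μ : Eq Nat 1 (succ (elimNat (fun (ε : Nat) => Nat) 0 (fun (γ : Nat) => fun (δ : Nat) => succ δ) 0))) => fun (κ : Nat) => κ)
  ~> refl (Eq Nat 1 1 -> Nat -> Nat) (fun (μ : Eq Nat 1 1) => fun (ε : Nat) => ε)
the term's type:
  Eq (Eq Nat 1 1 -> Nat -> Nat) (fun (μ : Eq Nat 1 1) => fun (ε : Nat) => ε) (fun (γ : Eq Nat 1 1) => fun (δ : Nat) => δ)


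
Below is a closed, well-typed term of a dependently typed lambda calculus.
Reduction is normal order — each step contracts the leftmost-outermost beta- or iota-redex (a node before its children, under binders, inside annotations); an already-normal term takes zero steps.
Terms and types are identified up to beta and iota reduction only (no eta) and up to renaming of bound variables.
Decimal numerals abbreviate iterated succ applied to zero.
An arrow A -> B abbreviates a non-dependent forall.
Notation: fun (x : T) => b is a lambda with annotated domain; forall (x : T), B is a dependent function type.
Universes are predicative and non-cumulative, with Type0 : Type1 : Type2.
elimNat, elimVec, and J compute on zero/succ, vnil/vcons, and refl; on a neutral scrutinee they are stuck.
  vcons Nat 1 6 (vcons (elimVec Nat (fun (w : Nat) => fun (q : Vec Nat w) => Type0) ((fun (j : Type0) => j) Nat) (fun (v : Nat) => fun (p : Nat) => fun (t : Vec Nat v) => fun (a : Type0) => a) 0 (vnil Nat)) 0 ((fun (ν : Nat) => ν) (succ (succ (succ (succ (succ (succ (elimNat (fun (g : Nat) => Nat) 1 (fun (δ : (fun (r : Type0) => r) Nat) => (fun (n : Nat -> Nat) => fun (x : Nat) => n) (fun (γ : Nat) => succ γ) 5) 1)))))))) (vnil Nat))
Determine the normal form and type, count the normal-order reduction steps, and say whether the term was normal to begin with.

reduced normal form:
  vcons Nat 1 6 (vcons Nat 0 8 (vnil Nat))
the term's type:
  Vec Nat 2
steps to reach normal form (normal order): 9
started in normal form: no
first contracted redex: an elimVec iota-redex


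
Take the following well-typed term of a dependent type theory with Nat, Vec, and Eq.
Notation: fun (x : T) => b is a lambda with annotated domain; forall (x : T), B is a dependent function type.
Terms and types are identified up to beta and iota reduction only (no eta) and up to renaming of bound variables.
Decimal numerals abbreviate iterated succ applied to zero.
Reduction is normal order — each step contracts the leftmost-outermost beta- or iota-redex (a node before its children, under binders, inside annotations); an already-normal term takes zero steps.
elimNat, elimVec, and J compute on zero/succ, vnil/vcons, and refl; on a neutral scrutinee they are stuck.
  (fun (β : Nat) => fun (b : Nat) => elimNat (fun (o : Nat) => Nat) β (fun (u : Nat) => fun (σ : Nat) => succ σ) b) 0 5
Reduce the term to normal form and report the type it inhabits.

reduced normal form:
  5
type:
  Nat
observation: the leftmost-outermost redex is a beta-redex, and normalization takes 18 steps.


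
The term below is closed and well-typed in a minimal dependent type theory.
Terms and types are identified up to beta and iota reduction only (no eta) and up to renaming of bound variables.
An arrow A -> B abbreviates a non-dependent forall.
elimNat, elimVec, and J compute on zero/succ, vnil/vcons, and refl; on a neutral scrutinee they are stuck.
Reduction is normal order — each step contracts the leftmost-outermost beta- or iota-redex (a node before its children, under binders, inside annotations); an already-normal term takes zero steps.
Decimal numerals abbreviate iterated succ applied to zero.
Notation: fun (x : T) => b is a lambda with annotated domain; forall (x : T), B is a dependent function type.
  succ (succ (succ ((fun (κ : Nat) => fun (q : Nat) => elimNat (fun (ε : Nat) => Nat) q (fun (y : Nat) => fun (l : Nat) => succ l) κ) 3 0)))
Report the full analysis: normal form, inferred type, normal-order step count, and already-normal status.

reduced normal form:
  6
the term's type:
  Nat
normal-order step count: 12
started in normal form: no
first redex: a beta-redex


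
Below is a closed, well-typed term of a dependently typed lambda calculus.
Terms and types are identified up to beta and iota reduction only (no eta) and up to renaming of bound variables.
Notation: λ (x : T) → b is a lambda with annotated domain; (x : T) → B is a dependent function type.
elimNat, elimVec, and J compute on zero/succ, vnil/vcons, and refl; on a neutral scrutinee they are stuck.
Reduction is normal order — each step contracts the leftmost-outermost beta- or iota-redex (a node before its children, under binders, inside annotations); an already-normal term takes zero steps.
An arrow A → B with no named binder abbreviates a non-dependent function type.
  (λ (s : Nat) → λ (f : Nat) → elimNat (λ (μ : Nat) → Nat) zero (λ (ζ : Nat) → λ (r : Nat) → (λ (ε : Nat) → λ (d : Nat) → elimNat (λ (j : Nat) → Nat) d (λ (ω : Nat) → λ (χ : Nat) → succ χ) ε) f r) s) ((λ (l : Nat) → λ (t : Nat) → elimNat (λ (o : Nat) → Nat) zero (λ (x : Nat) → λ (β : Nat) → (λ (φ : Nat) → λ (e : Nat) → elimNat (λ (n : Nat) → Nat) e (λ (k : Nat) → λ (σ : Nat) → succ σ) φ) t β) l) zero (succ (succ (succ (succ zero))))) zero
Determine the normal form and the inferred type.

resulting normal form:
  zero
inferred type:
  Nat


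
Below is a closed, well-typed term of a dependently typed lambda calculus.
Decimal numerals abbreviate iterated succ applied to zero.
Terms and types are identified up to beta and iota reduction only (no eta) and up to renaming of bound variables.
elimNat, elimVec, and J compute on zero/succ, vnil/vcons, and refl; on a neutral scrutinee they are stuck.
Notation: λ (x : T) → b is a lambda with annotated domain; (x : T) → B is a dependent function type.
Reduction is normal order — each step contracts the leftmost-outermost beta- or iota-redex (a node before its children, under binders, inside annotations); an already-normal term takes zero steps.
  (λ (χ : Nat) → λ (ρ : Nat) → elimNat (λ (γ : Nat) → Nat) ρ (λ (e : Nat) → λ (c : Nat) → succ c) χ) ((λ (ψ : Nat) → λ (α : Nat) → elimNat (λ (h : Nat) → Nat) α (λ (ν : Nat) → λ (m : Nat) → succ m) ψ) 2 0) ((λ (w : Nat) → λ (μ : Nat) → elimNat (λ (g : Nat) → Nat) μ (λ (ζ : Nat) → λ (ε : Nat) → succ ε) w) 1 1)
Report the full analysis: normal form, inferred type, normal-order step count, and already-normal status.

normal form:
  4
inferred type:
  Nat
reduction steps (normal order): 24
started in normal form: no
first redex: a beta-redex


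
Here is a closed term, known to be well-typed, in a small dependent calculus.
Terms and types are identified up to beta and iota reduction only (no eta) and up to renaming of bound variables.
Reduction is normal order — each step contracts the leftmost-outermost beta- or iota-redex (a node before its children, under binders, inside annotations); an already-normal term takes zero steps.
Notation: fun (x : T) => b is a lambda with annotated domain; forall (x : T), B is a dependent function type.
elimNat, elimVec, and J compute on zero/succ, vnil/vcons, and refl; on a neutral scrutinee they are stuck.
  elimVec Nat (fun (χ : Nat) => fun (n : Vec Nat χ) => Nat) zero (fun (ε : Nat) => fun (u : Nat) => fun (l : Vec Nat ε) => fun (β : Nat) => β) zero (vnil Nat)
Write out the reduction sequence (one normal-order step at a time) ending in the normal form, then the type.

reduction (normal order):
  elimVec Nat (fun (χ : Nat) => fun (n : Vec Nat χ) => Nat) zero (fun (ε : Nat) => fun (u : Nat) => fun (l : Vec Nat ε) => fun (β : Nat) => β) zero (vnil Nat)
  ~> zero
the term's type:
  Nat


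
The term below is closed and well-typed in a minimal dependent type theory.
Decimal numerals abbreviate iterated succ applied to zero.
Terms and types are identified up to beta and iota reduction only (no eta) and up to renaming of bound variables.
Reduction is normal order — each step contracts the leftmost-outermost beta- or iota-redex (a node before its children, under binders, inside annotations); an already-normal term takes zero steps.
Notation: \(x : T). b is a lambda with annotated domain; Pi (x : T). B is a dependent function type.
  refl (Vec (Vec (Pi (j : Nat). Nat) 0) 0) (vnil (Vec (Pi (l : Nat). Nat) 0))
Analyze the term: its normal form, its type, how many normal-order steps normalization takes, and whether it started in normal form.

resulting normal form:
  refl (Vec (Vec (Pi (j : Nat). Nat) 0) 0) (vnil (Vec (Pi (l : Nat). Nat) 0))
inferred type:
  Eq (Vec (Vec (Pi (j : Nat). Nat) 0) 0) (vnil (Vec (Pi (l : Nat). Nat) 0)) (vnil (Vec (Pi (z : Nat). Nat) 0))
normal-order step count: 0
term was already normal: yes


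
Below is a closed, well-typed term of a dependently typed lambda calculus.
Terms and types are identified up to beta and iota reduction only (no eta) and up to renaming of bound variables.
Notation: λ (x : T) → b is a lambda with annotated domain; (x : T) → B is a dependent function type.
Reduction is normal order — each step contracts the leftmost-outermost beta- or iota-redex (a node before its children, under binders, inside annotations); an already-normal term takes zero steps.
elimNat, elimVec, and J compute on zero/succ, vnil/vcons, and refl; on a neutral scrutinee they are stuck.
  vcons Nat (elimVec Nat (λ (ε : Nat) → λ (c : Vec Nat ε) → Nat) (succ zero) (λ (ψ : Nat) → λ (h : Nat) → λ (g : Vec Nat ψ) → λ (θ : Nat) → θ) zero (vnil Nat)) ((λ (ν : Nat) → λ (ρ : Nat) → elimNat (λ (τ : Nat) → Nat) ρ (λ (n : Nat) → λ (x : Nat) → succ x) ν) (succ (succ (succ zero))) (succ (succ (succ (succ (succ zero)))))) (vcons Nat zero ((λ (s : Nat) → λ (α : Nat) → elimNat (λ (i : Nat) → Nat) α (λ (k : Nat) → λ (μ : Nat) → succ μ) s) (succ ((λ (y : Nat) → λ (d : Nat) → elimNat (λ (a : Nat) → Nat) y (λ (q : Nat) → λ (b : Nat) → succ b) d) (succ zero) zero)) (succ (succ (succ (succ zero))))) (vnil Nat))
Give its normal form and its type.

resulting normal form:
  vcons Nat (succ zero) (succ (succ (succ (succ (succ (succ (succ (succ zero)))))))) (vcons Nat zero (succ (succ (succ (succ (succ (succ zero)))))) (vnil Nat))
type:
  Vec Nat (succ (succ zero))
observation: the first redex contracted is an elimVec iota-redex; the normal form is reached in 25 normal-order steps.


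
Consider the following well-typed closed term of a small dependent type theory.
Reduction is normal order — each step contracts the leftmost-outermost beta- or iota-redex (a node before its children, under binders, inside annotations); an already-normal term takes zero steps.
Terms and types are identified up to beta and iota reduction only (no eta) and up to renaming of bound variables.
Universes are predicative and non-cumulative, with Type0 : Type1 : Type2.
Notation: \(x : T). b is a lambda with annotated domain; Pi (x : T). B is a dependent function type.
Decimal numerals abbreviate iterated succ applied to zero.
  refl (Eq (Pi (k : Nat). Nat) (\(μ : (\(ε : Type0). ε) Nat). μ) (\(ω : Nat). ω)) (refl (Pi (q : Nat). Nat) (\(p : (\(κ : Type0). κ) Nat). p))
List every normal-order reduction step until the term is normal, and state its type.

normal-order reduction sequence:
  refl (Eq (Pi (k : Nat). Nat) (\(μ : (\(ε : Type0). ε) Nat). μ) (\(ω : Nat). ω)) (refl (Pi (q : Nat). Nat) (\(p : (\(κ : Type0). κ) Nat). p))
  ~> refl (Eq (Pi (k : Nat). Nat) (\(μ : Nat). μ) (\(ε : Nat). ε)) (refl (Pi (ω : Nat). Nat) (\(q : (\(p : Type0). p) Nat). q))
  ~> refl (Eq (Pi (k : Nat). Nat) (\(μ : Nat). μ) (\(ε : Nat). ε)) (refl (Pi (ω : Nat). Nat) (\(q : Nat). q))
the term's type:
  Eq (Eq (Pi (k : Nat). Nat) (\(μ : Nat). μ) (\(ε : Nat). ε)) (refl (Pi (ω : Nat). Nat) (\(q : Nat). q)) (refl (Pi (p : Nat). Nat) (\(κ : Nat). κ))


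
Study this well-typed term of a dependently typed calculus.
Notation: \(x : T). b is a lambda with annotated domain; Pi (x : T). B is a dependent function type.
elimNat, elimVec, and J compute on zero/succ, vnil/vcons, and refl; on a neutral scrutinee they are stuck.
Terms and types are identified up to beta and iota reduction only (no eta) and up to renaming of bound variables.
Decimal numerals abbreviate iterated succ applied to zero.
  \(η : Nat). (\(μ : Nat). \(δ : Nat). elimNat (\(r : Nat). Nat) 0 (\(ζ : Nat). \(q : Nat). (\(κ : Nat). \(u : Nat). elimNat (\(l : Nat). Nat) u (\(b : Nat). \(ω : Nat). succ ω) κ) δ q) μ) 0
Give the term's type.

the term's type:
  Pi (η : Nat). Pi (μ : Nat). Nat


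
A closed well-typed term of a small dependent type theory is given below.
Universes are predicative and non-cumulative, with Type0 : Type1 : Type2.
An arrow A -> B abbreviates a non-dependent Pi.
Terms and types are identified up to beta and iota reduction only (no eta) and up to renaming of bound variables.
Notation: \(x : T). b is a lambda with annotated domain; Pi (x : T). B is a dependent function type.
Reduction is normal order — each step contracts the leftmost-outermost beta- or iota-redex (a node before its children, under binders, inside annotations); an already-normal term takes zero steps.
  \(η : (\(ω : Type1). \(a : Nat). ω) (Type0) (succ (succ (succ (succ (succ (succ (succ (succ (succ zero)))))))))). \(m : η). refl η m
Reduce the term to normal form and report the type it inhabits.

normal form:
  \(η : Type0). \(ω : η). refl η ω
the term's type:
  Pi (η : Type0). Pi (ω : η). Eq η ω ω


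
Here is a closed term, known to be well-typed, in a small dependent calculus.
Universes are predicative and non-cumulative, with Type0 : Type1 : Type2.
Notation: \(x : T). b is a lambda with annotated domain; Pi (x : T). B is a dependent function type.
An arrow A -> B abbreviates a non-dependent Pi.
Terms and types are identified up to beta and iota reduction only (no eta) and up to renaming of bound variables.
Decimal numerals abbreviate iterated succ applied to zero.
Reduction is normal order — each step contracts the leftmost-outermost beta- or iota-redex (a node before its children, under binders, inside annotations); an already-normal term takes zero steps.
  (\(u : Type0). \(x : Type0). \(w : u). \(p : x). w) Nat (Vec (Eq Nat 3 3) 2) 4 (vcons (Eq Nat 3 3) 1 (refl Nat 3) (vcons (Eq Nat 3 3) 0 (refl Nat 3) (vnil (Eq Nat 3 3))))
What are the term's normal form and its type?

normal form:
  4
the term's type:
  Nat


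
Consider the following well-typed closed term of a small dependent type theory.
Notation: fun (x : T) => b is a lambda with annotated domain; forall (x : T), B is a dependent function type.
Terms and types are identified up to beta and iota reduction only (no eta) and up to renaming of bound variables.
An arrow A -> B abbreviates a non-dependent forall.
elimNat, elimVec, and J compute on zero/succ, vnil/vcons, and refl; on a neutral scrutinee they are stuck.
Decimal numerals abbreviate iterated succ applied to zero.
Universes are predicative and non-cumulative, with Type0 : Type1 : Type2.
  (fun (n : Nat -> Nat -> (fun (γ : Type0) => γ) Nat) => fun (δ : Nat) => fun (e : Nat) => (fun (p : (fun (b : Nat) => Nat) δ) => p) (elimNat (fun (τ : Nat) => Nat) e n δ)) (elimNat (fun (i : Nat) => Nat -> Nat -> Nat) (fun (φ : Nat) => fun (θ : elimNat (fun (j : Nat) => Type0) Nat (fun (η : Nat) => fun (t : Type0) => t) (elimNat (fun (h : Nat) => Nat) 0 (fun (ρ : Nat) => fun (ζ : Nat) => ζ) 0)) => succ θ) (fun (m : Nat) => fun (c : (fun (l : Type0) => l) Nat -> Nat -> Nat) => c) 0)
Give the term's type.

inferred type:
  Nat -> Nat -> Nat


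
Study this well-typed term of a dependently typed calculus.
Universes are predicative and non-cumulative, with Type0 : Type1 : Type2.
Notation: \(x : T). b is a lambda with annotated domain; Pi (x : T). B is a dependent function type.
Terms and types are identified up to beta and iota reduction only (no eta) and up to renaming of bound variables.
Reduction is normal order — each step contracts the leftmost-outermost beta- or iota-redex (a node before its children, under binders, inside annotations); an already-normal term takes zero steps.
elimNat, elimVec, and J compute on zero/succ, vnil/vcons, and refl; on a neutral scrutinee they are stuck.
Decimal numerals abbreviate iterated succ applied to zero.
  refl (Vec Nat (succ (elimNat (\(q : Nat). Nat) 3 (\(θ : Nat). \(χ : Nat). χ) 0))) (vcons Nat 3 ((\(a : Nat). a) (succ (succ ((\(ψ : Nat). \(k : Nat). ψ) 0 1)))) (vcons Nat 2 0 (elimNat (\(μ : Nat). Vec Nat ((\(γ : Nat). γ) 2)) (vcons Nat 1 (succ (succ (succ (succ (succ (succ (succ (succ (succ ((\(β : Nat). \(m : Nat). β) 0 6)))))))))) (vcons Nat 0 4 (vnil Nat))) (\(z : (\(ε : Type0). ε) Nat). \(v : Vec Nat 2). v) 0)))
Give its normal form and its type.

resulting normal form:
  refl (Vec Nat 4) (vcons Nat 3 2 (vcons Nat 2 0 (vcons Nat 1 9 (vcons Nat 0 4 (vnil Nat)))))
the term's type:
  Eq (Vec Nat 4) (vcons Nat 3 2 (vcons Nat 2 0 (vcons Nat 1 9 (vcons Nat 0 4 (vnil Nat))))) (vcons Nat 3 2 (vcons Nat 2 0 (vcons Nat 1 9 (vcons Nat 0 4 (vnil Nat)))))
observation: normalization takes exactly 7 steps under the normal-order strategy.


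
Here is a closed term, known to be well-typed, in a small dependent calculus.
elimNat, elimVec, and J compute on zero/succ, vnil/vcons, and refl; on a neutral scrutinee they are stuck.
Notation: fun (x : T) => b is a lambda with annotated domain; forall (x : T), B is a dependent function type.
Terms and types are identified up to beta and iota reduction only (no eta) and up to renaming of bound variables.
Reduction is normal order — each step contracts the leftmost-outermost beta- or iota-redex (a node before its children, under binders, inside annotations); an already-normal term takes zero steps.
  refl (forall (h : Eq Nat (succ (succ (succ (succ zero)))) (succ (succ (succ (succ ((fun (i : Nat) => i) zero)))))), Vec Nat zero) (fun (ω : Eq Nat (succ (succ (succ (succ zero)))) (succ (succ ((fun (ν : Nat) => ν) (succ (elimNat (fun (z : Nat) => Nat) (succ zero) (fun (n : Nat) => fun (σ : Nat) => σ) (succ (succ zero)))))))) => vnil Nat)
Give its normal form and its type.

reduced normal form:
  refl (forall (h : Eq Nat (succ (succ (succ (succ zero)))) (succ (succ (succ (succ zero))))), Vec Nat zero) (fun (i : Eq Nat (succ (succ (succ (succ zero)))) (succ (succ (succ (succ zero))))) => vnil Nat)
type:
  Eq (forall (h : Eq Nat (succ (succ (succ (succ zero)))) (succ (succ (succ (succ zero))))), Vec Nat zero) (fun (i : Eq Nat (succ (succ (succ (succ zero)))) (succ (succ (succ (succ zero))))) => vnil Nat) (fun (ω : Eq Nat (succ (succ (succ (succ zero)))) (succ (succ (succ (succ zero))))) => vnil Nat)
observation: the first redex contracted is a beta-redex; the normal form is reached in 9 normal-order steps.


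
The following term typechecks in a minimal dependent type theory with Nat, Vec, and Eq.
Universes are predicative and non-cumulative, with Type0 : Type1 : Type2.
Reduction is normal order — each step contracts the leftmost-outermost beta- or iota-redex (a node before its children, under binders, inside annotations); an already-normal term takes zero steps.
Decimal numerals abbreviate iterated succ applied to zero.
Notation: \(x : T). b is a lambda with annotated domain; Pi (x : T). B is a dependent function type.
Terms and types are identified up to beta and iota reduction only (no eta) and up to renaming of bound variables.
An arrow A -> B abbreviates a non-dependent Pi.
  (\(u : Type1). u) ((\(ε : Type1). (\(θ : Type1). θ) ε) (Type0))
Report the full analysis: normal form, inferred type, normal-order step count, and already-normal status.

reduced normal form:
  Type0
inferred type:
  Type1
reduction steps (normal order): 3
started in normal form: no
first contracted redex: a beta-redex


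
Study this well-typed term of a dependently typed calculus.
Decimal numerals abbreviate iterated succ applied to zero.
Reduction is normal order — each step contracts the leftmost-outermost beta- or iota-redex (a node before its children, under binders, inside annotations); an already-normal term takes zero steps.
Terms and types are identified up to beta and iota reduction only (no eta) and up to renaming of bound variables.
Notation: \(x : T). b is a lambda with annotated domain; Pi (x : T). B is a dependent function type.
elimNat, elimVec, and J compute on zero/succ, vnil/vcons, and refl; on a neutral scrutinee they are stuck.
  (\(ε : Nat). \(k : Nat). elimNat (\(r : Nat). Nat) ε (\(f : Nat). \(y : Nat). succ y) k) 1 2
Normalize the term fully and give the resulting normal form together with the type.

normal form:
  3
the term's type:
  Nat


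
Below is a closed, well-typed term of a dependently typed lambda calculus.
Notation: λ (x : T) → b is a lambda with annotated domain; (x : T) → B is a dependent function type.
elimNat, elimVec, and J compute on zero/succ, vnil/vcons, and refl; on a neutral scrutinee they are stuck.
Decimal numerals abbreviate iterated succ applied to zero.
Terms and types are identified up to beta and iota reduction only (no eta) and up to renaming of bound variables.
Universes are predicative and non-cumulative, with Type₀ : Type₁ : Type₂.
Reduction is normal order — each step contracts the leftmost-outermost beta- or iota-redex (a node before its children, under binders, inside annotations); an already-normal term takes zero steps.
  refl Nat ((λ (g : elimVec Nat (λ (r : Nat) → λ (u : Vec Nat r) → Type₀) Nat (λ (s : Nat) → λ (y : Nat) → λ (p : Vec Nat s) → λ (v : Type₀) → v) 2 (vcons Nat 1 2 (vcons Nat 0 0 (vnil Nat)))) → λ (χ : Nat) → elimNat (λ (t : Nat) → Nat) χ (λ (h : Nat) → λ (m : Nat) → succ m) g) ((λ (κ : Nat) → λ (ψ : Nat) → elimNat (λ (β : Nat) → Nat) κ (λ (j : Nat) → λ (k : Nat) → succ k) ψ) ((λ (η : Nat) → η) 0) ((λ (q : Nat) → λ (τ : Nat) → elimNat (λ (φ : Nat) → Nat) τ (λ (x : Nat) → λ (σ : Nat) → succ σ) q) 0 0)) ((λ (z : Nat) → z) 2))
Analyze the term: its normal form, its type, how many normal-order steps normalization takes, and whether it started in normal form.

reduced normal form:
  refl Nat 2
type:
  Eq Nat 2 2
normal-order step count: 11
term was already normal: no
first contracted redex: a beta-redex


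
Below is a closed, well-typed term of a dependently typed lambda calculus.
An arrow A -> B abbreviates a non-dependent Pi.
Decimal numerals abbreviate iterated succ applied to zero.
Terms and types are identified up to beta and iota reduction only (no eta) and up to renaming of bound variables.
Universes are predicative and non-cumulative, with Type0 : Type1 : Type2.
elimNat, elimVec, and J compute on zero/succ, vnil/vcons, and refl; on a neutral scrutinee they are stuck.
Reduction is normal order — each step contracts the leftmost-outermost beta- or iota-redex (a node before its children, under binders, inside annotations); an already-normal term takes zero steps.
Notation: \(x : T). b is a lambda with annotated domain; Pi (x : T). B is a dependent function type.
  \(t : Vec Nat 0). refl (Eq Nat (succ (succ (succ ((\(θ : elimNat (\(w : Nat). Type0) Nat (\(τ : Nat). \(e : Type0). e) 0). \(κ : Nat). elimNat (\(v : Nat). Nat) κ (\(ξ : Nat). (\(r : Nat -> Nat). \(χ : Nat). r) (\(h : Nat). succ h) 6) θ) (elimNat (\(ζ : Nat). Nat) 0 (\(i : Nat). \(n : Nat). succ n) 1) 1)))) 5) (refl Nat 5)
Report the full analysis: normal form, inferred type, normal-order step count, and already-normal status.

reduced normal form:
  \(t : Vec Nat 0). refl (Eq Nat 5 5) (refl Nat 5)
type:
  Vec Nat 0 -> Eq (Eq Nat 5 5) (refl Nat 5) (refl Nat 5)
normal-order step count: 12
already normal: no
first contracted redex: a beta-redex


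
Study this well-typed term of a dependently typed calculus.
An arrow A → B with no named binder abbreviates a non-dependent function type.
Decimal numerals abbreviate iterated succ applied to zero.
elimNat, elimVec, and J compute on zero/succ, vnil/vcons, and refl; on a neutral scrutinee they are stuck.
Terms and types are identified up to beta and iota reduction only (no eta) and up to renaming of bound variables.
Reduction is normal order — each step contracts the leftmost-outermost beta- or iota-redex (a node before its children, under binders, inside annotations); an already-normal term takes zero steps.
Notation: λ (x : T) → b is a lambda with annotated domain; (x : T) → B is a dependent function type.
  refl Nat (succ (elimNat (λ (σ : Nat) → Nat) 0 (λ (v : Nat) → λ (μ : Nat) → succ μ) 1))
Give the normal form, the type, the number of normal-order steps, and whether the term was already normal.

normal form:
  refl Nat 2
type:
  Eq Nat 2 2
normal-order step count: 4
already normal: no
first contracted redex: an elimNat iota-redex


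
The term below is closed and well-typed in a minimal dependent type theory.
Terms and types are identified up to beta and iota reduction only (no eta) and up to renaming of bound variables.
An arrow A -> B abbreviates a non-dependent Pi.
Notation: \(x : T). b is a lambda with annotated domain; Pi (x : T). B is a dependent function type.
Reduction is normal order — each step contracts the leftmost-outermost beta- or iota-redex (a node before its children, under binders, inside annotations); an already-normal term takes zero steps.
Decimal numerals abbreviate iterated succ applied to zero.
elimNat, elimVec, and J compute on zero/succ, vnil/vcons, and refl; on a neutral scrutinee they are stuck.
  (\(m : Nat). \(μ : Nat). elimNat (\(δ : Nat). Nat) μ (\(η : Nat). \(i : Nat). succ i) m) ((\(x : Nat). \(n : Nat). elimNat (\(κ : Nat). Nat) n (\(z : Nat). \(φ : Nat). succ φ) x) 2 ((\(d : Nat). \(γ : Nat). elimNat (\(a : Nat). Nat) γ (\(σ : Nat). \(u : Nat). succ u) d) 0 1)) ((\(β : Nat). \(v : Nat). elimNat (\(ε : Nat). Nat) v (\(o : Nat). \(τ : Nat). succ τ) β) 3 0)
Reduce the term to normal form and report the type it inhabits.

reduced normal form:
  6
inferred type:
  Nat
observation: 36 normal-order steps normalize the term, beginning with a beta-redex.


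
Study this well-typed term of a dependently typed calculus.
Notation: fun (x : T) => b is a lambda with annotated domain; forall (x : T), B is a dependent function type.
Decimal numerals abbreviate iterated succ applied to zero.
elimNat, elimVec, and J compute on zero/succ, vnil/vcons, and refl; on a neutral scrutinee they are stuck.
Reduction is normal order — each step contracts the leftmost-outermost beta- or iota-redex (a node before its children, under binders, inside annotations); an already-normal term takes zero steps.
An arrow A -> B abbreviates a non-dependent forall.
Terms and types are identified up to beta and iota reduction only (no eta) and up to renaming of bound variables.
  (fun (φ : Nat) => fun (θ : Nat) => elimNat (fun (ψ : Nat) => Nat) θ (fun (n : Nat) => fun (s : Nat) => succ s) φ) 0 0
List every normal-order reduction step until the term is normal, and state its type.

normal-order reduction sequence:
  (fun (φ : Nat) => fun (θ : Nat) => elimNat (fun (ψ : Nat) => Nat) θ (fun (n : Nat) => fun (s : Nat) => succ s) φ) 0 0
  ~> (fun (φ : Nat) => elimNat (fun (θ : Nat) => Nat) φ (fun (ψ : Nat) => fun (n : Nat) => succ n) 0) 0
  ~> elimNat (fun (φ : Nat) => Nat) 0 (fun (θ : Nat) => fun (ψ : Nat) => succ ψ) 0
  ~> 0
inferred type:
  Nat


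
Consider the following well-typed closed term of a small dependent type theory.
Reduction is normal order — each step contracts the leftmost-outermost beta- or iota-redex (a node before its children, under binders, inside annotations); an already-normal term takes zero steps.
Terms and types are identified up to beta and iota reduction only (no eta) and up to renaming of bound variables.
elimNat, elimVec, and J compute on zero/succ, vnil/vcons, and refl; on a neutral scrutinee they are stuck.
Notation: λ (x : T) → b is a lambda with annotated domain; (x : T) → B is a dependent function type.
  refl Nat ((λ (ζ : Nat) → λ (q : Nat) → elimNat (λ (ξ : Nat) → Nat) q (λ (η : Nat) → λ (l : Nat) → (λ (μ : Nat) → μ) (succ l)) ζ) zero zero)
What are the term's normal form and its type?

normal form:
  refl Nat zero
type:
  Eq Nat zero zero
observation: the term reaches its normal form after 3 normal-order steps.
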